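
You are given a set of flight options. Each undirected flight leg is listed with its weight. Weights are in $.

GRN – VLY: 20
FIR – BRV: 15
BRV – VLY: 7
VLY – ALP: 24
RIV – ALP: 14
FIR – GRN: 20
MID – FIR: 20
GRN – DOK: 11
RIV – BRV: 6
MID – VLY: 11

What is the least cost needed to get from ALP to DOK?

$55

Shortest distances from ALP:
ALP: 0
RIV: 14  (via ALP)
BRV: 20  (via RIV)
VLY: 24  (via ALP)
FIR: 35  (via BRV)
MID: 35  (via VLY)
GRN: 44  (via VLY)
DOK: 55  (via GRN)
Shortest route: ALP–VLY–GRN–DOK = $55.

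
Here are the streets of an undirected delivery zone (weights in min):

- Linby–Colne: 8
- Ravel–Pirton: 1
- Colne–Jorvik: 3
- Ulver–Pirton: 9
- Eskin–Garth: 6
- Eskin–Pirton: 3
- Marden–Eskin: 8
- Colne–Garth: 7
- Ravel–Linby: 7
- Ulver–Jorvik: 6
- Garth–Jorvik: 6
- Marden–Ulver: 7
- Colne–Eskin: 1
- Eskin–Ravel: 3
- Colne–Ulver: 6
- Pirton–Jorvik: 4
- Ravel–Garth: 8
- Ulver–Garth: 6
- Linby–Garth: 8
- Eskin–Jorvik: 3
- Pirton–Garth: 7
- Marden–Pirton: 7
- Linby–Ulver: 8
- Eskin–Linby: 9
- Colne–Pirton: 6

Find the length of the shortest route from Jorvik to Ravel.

Settle nodes by increasing distance from Jorvik:
Jorvik: 0
Eskin: 3  (via Jorvik)
Colne: 3  (via Jorvik)
Pirton: 4  (via Jorvik)
Ravel: 5  (via Pirton)
Shortest route: Jorvik → Pirton → Ravel = 5 min.

5 min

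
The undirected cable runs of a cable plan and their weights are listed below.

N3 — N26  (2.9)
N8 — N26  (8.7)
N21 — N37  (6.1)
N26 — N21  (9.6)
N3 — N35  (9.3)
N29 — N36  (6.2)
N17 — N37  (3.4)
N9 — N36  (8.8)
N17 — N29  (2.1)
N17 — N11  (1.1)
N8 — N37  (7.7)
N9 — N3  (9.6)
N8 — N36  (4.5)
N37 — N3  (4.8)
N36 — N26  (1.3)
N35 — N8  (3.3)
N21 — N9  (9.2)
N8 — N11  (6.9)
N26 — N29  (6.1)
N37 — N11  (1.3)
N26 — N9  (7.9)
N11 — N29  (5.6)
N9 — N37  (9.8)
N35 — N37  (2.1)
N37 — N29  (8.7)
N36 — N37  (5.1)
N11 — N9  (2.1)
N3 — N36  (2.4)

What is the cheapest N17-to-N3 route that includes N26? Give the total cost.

11.1

Best N17 to N26: N17–N29–N26 costing 8.2
Shortest N26→N3: N26–N3 = 2.9
Total via N26: 8.2 + 2.9 = 11.1.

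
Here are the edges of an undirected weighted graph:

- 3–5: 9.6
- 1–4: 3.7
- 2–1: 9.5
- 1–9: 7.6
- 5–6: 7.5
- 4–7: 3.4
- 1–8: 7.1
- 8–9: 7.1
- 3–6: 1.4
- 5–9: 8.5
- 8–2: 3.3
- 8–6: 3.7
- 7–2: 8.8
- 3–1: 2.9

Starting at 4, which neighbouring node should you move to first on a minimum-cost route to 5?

1

Compare a few routes:
4 → 1 → 3 → 6 → 5: 3.7+2.9+1.4+7.5 = 15.5
4 → 1 → 3 → 5: 3.7+2.9+9.6 = 16.2
4 → 1 → 9 → 5: 3.7+7.6+8.5 = 19.8
Cheapest is 4 → 1 → 3 → 6 → 5 at 15.5.
So from 4 the first move is to 1.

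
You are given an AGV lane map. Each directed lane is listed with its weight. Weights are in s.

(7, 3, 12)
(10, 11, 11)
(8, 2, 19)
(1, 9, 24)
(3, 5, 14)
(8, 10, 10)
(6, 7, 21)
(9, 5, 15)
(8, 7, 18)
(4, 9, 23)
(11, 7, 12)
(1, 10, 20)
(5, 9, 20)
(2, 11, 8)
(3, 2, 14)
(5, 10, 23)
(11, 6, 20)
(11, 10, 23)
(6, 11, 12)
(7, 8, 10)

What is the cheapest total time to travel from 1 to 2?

69 s

Candidate routes:
1 → 10 → 11 → 7 → 8 → 2: 20+11+12+10+19 = 72
1 → 10 → 11 → 7 → 3 → 2: 20+11+12+12+14 = 69
1 → 10 → 11 → 6 → 7 → 3 → 2: 20+11+20+21+12+14 = 98
Cheapest is 1 → 10 → 11 → 7 → 3 → 2 at 69 s.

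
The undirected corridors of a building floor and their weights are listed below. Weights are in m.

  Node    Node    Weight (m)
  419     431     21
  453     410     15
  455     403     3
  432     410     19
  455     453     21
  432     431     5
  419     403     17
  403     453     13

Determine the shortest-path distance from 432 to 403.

43 m

Shortest distances from 432:
432: 0
431: 5  (via 432)
410: 19  (via 432)
419: 26  (via 431)
453: 34  (via 410)
403: 43  (via 419)
Shortest route: 432–431–419–403 = 43 m.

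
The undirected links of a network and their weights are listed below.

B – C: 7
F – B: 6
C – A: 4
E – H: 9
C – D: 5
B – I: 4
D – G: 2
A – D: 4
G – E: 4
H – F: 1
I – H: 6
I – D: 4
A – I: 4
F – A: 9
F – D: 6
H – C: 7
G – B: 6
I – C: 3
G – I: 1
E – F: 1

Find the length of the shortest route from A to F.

Running Dijkstra from A:
A: 0
C: 4  (via A)
D: 4  (via A)
I: 4  (via A)
G: 5  (via I)
B: 8  (via I)
E: 9  (via G)
F: 9  (via A)
Shortest route: A–F = 9.

9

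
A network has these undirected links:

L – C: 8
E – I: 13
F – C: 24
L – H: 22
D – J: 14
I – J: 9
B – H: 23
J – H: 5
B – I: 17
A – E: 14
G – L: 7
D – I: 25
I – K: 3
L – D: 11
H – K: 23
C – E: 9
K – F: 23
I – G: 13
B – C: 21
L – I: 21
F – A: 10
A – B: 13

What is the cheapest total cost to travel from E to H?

Candidate routes:
E - C - L - D - J - H: 9+8+11+14+5 = 47
E - I - J - H: 13+9+5 = 27
E - I - K - H: 13+3+23 = 39
E - C - L - H: 9+8+22 = 39
Cheapest is E - I - J - H at 27.

27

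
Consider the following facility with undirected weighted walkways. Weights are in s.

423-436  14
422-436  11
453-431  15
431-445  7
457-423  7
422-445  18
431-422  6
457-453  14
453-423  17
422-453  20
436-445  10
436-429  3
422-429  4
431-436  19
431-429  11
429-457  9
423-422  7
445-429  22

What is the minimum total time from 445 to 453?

Candidate routes:
445 → 431 → 453: 7+15 = 22
445 → 431 → 422 → 423 → 453: 7+6+7+17 = 37
445 → 431 → 422 → 453: 7+6+20 = 33
445 → 436 → 429 → 457 → 453: 10+3+9+14 = 36
Cheapest is 445 → 431 → 453 at 22 s.

22 s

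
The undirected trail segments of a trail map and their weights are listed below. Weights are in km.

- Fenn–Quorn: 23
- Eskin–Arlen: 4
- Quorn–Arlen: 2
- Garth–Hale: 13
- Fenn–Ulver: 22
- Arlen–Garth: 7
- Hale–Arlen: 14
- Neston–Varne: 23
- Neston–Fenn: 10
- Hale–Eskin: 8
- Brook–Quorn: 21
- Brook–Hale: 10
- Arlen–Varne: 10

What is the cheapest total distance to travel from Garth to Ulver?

54 km

Candidate routes:
Garth → Arlen → Varne → Neston → Fenn → Ulver: 7+10+23+10+22 = 72
Garth → Arlen → Quorn → Fenn → Ulver: 7+2+23+22 = 54
Cheapest is Garth → Arlen → Quorn → Fenn → Ulver at 54 km.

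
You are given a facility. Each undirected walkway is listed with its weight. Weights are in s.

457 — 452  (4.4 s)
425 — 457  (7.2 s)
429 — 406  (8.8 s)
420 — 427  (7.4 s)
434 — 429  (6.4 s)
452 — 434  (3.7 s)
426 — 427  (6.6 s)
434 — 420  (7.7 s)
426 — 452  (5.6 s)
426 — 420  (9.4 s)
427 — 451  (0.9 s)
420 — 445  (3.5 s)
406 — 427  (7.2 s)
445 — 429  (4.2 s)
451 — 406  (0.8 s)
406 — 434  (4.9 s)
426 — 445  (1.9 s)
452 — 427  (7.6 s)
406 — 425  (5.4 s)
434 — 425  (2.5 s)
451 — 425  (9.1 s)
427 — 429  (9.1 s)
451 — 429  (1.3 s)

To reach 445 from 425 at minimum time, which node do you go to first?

406

Enumerating some paths:
425 → 434 → 429 → 445: 2.5+6.4+4.2 = 13.1
425 → 434 → 406 → 451 → 429 → 445: 2.5+4.9+0.8+1.3+4.2 = 13.7
425 → 406 → 451 → 429 → 445: 5.4+0.8+1.3+4.2 = 11.7
425 → 434 → 452 → 426 → 445: 2.5+3.7+5.6+1.9 = 13.7
The minimum is 11.7 s via 425 → 406 → 451 → 429 → 445.
So from 425 the first move is to 406.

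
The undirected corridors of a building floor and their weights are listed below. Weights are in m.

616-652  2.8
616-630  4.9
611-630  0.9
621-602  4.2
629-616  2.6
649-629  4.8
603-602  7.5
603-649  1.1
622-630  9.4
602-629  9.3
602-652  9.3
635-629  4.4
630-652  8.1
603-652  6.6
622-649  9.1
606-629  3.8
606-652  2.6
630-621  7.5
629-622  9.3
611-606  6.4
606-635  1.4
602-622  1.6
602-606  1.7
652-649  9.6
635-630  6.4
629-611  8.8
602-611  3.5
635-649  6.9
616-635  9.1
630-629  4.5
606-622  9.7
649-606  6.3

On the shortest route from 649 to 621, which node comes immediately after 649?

Compare a few routes:
649 - 606 - 602 - 621: 6.3+1.7+4.2 = 12.2
649 - 603 - 602 - 621: 1.1+7.5+4.2 = 12.8
649 - 629 - 606 - 602 - 621: 4.8+3.8+1.7+4.2 = 14.5
649 - 635 - 606 - 602 - 621: 6.9+1.4+1.7+4.2 = 14.2
Cheapest is 649 - 606 - 602 - 621 at 12.2 m.
So from 649 the first move is to 606.

606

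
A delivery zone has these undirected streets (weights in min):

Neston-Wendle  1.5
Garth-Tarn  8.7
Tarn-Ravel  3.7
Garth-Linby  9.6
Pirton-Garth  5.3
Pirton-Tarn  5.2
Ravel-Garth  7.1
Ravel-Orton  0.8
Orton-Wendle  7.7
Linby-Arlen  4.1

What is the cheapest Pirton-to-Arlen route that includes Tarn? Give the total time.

Best Pirton to Tarn: Pirton–Tarn costing 5.2
Shortest Tarn→Arlen: Tarn–Garth–Linby–Arlen = 22.4
Total via Tarn: 5.2 + 22.4 = 27.6 min.

27.6 min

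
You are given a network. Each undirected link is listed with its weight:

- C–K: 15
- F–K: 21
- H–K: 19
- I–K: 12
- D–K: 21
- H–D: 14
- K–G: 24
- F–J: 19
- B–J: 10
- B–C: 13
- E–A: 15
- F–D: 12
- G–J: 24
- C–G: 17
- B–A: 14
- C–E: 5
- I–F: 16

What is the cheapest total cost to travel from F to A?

43

Enumerating some paths:
F - K - C - E - A: 21+15+5+15 = 56
F - J - B - A: 19+10+14 = 43
Cheapest is F - J - B - A at 43.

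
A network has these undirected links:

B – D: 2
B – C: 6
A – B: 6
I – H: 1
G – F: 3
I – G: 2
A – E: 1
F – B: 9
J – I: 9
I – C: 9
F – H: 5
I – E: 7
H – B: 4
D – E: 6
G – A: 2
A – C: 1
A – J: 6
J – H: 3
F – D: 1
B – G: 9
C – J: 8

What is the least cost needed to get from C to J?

Running Dijkstra from C:
C: 0
A: 1  (via C)
E: 2  (via A)
G: 3  (via A)
I: 5  (via G)
B: 6  (via C)
F: 6  (via G)
H: 6  (via I)
D: 7  (via F)
J: 7  (via A)
Shortest route: C–A–J = 7.

7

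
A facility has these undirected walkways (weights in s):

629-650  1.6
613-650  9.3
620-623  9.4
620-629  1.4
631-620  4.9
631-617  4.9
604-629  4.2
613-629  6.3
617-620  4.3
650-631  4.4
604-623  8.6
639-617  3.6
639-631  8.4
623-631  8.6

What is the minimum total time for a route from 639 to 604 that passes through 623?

Best 639 to 623: 639 → 631 → 623 costing 17
Shortest 623→604: 623 → 604 = 8.6
Total via 623: 17 + 8.6 = 25.6 s.

25.6 s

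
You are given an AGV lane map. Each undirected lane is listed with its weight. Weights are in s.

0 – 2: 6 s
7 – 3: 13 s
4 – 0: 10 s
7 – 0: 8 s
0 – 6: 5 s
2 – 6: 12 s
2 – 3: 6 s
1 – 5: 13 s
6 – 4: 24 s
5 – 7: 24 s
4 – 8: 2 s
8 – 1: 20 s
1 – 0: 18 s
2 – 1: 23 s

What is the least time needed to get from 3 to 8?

24 s

Enumerating some paths:
3 → 2 → 0 → 4 → 8: 6+6+10+2 = 24
3 → 7 → 0 → 4 → 8: 13+8+10+2 = 33
Cheapest is 3 → 2 → 0 → 4 → 8 at 24 s.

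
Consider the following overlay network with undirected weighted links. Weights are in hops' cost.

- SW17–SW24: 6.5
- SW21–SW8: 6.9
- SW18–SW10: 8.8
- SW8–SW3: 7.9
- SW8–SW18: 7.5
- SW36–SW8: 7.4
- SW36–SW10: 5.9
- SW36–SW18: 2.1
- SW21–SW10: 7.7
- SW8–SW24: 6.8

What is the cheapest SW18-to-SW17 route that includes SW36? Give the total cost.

22.8 hops' cost

Shortest SW18→SW36: SW18–SW36 = 2.1
Shortest SW36→SW17: SW36–SW8–SW24–SW17 = 20.7
Total via SW36: 2.1 + 20.7 = 22.8 hops' cost.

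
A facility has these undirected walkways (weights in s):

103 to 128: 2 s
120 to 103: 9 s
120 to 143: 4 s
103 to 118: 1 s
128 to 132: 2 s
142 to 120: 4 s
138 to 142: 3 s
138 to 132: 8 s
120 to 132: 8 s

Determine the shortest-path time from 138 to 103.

12 s

Enumerating some paths:
138 → 142 → 120 → 103: 3+4+9 = 16
138 → 132 → 120 → 103: 8+8+9 = 25
138 → 132 → 128 → 103: 8+2+2 = 12
138 → 142 → 120 → 132 → 128 → 103: 3+4+8+2+2 = 19
Cheapest is 138 → 132 → 128 → 103 at 12 s.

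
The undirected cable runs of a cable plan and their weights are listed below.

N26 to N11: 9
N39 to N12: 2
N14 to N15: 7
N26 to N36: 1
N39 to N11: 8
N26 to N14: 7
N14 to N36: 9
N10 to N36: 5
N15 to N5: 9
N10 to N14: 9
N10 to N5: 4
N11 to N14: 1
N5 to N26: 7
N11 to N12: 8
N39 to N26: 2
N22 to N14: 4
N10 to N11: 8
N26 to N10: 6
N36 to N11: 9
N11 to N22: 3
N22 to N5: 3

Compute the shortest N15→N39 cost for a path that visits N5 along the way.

Best N15 to N5: N15 → N5 costing 9
Shortest N5→N39: N5 → N26 → N39 = 9
Total via N5: 9 + 9 = 18.

18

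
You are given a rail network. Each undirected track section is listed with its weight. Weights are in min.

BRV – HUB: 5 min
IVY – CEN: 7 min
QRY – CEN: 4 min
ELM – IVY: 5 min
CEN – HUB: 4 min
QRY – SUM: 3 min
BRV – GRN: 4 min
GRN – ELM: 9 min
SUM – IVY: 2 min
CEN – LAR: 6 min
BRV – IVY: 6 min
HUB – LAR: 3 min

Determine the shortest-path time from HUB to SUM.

Running Dijkstra from HUB:
HUB: 0
LAR: 3  (via HUB)
CEN: 4  (via HUB)
BRV: 5  (via HUB)
QRY: 8  (via CEN)
GRN: 9  (via BRV)
IVY: 11  (via CEN)
SUM: 11  (via QRY)
Shortest route: HUB → CEN → QRY → SUM = 11 min.

11 min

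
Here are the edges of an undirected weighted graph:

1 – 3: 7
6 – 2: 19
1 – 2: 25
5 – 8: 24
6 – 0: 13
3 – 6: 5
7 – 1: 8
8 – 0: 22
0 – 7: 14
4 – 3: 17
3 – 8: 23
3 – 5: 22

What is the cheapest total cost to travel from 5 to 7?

37

Candidate routes:
5 - 3 - 1 - 7: 22+7+8 = 37
5 - 8 - 0 - 7: 24+22+14 = 60
5 - 3 - 6 - 0 - 7: 22+5+13+14 = 54
5 - 8 - 3 - 1 - 7: 24+23+7+8 = 62
Cheapest is 5 - 3 - 1 - 7 at 37.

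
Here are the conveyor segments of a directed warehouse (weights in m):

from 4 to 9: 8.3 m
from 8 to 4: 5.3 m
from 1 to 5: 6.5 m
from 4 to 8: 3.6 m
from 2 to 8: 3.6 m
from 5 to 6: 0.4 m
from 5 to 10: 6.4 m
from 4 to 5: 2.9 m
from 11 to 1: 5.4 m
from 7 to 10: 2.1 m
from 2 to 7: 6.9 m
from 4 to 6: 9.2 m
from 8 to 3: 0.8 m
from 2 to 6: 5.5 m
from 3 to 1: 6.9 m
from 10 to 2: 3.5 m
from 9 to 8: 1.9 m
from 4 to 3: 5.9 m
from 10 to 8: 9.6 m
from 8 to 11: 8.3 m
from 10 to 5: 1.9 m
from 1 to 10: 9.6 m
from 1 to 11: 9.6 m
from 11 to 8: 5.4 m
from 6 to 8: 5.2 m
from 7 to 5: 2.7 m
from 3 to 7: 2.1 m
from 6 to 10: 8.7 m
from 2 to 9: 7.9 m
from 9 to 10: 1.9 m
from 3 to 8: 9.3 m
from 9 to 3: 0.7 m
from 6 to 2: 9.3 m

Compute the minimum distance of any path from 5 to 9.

17.6 m

Running Dijkstra from 5:
5: 0
6: 0.4  (via 5)
8: 5.6  (via 6)
3: 6.4  (via 8)
10: 6.4  (via 5)
7: 8.5  (via 3)
2: 9.7  (via 6)
4: 10.9  (via 8)
1: 13.3  (via 3)
11: 13.9  (via 8)
9: 17.6  (via 2)
Shortest route: 5 → 6 → 2 → 9 = 17.6 m.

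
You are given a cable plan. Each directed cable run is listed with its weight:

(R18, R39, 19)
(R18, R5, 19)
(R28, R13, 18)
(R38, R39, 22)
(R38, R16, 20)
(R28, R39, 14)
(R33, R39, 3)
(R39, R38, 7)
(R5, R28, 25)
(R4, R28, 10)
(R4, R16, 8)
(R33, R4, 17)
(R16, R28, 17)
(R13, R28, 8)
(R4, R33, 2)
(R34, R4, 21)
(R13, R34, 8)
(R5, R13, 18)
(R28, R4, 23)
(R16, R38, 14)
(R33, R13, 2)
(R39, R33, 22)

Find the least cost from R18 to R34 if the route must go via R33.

51

Shortest R18→R33: R18 → R39 → R33 = 41
Shortest R33→R34: R33 → R13 → R34 = 10
Total via R33: 41 + 10 = 51.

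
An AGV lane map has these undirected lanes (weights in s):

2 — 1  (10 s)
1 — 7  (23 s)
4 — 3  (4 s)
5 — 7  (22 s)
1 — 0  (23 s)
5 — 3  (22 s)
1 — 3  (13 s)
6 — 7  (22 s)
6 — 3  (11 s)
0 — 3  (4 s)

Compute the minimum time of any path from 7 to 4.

37 s

Running Dijkstra from 7:
7: 0
5: 22  (via 7)
6: 22  (via 7)
1: 23  (via 7)
2: 33  (via 1)
3: 33  (via 6)
0: 37  (via 3)
4: 37  (via 3)
Shortest route: 7 → 6 → 3 → 4 = 37 s.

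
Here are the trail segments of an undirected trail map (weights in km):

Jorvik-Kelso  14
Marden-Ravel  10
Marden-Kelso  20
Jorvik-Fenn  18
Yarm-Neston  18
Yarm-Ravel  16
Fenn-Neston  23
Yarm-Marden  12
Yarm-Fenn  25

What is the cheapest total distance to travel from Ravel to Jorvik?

Running Dijkstra from Ravel:
Ravel: 0
Marden: 10  (via Ravel)
Yarm: 16  (via Ravel)
Kelso: 30  (via Marden)
Neston: 34  (via Yarm)
Fenn: 41  (via Yarm)
Jorvik: 44  (via Kelso)
Shortest route: Ravel → Marden → Kelso → Jorvik = 44 km.

44 km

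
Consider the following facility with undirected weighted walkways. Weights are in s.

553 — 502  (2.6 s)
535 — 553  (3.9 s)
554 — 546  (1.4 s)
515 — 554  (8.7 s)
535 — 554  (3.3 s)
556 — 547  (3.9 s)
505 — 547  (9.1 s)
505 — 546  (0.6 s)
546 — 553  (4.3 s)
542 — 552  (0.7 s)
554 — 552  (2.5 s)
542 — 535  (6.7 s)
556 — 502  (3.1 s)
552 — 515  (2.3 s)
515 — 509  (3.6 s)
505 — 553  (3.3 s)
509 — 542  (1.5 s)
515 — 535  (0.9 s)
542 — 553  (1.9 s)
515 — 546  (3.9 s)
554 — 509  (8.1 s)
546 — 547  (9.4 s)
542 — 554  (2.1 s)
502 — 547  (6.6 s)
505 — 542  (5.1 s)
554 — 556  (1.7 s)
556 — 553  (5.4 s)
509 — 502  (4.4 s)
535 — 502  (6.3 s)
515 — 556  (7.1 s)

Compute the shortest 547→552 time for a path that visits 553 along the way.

Best 547 to 553: 547 → 502 → 553 costing 9.2
Shortest 553→552: 553 → 542 → 552 = 2.6
Total via 553: 9.2 + 2.6 = 11.8 s.

11.8 s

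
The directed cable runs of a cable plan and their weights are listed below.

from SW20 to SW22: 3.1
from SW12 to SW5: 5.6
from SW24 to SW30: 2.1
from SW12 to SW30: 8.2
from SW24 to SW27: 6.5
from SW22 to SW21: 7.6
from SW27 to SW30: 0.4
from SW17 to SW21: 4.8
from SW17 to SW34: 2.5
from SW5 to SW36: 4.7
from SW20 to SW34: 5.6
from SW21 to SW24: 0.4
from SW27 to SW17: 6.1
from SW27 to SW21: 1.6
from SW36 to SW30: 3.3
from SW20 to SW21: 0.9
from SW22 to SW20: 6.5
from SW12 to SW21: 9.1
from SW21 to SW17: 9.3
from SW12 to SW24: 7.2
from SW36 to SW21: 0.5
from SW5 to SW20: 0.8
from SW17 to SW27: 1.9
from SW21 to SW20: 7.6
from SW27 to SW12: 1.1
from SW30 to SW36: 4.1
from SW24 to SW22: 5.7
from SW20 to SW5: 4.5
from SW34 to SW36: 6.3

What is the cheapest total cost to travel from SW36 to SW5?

12.6

Candidate routes:
SW36 → SW21 → SW20 → SW5: 0.5+7.6+4.5 = 12.6
SW36 → SW21 → SW24 → SW22 → SW20 → SW5: 0.5+0.4+5.7+6.5+4.5 = 17.6
SW36 → SW21 → SW24 → SW27 → SW12 → SW5: 0.5+0.4+6.5+1.1+5.6 = 14.1
Cheapest is SW36 → SW21 → SW20 → SW5 at 12.6.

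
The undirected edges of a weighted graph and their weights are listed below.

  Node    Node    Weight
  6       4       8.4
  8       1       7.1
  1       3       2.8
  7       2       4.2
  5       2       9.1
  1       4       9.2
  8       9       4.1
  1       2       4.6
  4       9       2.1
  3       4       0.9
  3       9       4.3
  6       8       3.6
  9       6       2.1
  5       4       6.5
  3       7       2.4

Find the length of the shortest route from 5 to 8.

Running Dijkstra from 5:
5: 0
4: 6.5  (via 5)
3: 7.4  (via 4)
9: 8.6  (via 4)
2: 9.1  (via 5)
7: 9.8  (via 3)
1: 10.2  (via 3)
6: 10.7  (via 9)
8: 12.7  (via 9)
Shortest route: 5–4–9–8 = 12.7.

12.7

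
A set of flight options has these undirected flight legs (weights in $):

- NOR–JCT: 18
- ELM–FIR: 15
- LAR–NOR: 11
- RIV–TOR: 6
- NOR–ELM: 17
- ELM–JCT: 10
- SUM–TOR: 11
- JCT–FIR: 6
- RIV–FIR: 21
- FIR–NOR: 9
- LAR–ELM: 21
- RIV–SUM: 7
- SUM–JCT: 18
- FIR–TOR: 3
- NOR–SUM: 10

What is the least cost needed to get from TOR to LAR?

$23

Shortest distances from TOR:
TOR: 0
FIR: 3  (via TOR)
RIV: 6  (via TOR)
JCT: 9  (via FIR)
SUM: 11  (via TOR)
NOR: 12  (via FIR)
ELM: 18  (via FIR)
LAR: 23  (via NOR)
Shortest route: TOR–FIR–NOR–LAR = $23.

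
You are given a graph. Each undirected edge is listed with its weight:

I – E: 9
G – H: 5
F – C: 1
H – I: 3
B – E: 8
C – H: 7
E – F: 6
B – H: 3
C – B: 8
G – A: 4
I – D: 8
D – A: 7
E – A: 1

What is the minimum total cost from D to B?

Shortest distances from D:
D: 0
A: 7  (via D)
E: 8  (via A)
I: 8  (via D)
G: 11  (via A)
H: 11  (via I)
B: 14  (via H)
Shortest route: D → I → H → B = 14.

14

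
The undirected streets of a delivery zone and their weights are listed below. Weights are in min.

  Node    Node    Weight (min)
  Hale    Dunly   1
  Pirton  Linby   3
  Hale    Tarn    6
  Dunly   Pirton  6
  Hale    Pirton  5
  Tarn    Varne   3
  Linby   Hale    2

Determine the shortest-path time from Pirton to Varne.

Settle nodes by increasing distance from Pirton:
Pirton: 0
Linby: 3  (via Pirton)
Hale: 5  (via Pirton)
Dunly: 6  (via Pirton)
Tarn: 11  (via Hale)
Varne: 14  (via Tarn)
Shortest route: Pirton–Hale–Tarn–Varne = 14 min.

14 min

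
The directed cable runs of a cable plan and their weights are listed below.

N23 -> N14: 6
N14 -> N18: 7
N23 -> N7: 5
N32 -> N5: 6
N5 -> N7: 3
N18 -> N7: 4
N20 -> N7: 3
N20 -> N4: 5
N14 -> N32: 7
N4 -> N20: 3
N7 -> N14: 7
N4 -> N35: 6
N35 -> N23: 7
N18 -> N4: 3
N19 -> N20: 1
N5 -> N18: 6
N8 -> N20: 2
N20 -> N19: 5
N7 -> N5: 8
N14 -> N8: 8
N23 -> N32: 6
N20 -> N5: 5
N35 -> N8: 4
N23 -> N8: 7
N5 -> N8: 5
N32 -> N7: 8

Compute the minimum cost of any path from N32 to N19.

18

Candidate routes:
N32 → N5 → N18 → N4 → N20 → N19: 6+6+3+3+5 = 23
N32 → N5 → N8 → N20 → N19: 6+5+2+5 = 18
The minimum is 18 via N32 → N5 → N8 → N20 → N19.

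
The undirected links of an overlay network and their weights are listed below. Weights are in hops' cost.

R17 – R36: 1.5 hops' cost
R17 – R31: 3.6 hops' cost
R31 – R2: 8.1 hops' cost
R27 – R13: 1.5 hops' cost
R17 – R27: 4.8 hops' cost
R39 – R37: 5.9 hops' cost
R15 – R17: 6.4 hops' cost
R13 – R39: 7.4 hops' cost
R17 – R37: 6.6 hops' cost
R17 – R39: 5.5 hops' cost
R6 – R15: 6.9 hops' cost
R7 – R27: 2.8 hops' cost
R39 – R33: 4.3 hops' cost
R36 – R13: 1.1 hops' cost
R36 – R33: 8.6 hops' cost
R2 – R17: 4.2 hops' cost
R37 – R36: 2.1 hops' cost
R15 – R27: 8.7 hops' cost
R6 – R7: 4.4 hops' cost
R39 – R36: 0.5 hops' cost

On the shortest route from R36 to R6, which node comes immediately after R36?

Candidate routes:
R36–R39–R13–R27–R7–R6: 0.5+7.4+1.5+2.8+4.4 = 16.6
R36–R13–R27–R7–R6: 1.1+1.5+2.8+4.4 = 9.8
R36–R17–R27–R7–R6: 1.5+4.8+2.8+4.4 = 13.5
R36–R17–R15–R6: 1.5+6.4+6.9 = 14.8
Cheapest is R36–R13–R27–R7–R6 at 9.8 hops' cost.
So from R36 the first move is to R13.

R13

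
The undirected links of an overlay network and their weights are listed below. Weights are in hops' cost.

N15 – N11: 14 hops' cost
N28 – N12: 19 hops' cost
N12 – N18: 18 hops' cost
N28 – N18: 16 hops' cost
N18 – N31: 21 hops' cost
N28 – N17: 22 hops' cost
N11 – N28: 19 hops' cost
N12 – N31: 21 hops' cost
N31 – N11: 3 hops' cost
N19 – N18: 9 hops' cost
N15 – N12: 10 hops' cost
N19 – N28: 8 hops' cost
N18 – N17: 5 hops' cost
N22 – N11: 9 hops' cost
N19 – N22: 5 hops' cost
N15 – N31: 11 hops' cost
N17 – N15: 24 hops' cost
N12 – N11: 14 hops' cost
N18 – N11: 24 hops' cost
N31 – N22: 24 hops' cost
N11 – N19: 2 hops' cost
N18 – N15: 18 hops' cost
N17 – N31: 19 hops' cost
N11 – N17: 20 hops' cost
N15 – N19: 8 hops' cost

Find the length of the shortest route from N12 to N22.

Enumerating some paths:
N12 → N11 → N22: 14+9 = 23
N12 → N15 → N19 → N22: 10+8+5 = 23
N12 → N11 → N19 → N22: 14+2+5 = 21
Cheapest is N12 → N11 → N19 → N22 at 21 hops' cost.

21 hops' cost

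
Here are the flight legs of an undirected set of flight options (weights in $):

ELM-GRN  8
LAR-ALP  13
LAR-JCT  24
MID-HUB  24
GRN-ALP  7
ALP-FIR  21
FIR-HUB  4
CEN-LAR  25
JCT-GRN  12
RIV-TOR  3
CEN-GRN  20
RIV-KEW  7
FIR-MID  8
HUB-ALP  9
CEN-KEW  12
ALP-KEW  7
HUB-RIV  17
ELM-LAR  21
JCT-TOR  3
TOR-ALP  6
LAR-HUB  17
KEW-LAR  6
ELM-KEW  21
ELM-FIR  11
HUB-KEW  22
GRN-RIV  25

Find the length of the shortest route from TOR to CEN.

Candidate routes:
TOR–JCT–GRN–CEN: 3+12+20 = 35
TOR–RIV–KEW–CEN: 3+7+12 = 22
TOR–ALP–GRN–CEN: 6+7+20 = 33
TOR–ALP–KEW–CEN: 6+7+12 = 25
The minimum is $22 via TOR–RIV–KEW–CEN.

$22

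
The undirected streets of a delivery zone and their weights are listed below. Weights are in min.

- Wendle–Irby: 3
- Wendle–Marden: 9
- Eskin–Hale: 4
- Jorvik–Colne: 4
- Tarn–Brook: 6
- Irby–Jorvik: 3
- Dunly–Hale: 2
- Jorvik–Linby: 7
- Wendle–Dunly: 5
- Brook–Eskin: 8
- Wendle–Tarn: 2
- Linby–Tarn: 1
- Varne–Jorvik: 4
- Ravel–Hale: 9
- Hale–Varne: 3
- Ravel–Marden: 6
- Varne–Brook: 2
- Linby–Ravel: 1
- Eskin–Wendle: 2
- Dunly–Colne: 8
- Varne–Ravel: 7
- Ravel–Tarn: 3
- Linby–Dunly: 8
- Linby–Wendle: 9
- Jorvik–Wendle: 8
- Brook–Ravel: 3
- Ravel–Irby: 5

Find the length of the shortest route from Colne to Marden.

18 min

Shortest distances from Colne:
Colne: 0
Jorvik: 4  (via Colne)
Irby: 7  (via Jorvik)
Dunly: 8  (via Colne)
Varne: 8  (via Jorvik)
Hale: 10  (via Dunly)
Wendle: 10  (via Irby)
Brook: 10  (via Varne)
Linby: 11  (via Jorvik)
Tarn: 12  (via Wendle)
Ravel: 12  (via Irby)
Eskin: 12  (via Wendle)
Marden: 18  (via Ravel)
Shortest route: Colne → Jorvik → Irby → Ravel → Marden = 18 min.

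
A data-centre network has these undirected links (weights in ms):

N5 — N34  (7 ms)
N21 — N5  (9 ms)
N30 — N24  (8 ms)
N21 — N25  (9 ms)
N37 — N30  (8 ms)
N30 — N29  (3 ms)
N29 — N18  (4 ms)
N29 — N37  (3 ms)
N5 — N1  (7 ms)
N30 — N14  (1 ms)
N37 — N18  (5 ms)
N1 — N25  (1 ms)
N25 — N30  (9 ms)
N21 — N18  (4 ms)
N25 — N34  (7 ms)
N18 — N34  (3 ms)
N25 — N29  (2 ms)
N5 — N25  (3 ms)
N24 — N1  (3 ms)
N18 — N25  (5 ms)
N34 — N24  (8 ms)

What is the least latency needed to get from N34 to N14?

11 ms

Shortest distances from N34:
N34: 0
N18: 3  (via N34)
N25: 7  (via N34)
N5: 7  (via N34)
N21: 7  (via N18)
N29: 7  (via N18)
N1: 8  (via N25)
N37: 8  (via N18)
N24: 8  (via N34)
N30: 10  (via N29)
N14: 11  (via N30)
Shortest route: N34–N18–N29–N30–N14 = 11 ms.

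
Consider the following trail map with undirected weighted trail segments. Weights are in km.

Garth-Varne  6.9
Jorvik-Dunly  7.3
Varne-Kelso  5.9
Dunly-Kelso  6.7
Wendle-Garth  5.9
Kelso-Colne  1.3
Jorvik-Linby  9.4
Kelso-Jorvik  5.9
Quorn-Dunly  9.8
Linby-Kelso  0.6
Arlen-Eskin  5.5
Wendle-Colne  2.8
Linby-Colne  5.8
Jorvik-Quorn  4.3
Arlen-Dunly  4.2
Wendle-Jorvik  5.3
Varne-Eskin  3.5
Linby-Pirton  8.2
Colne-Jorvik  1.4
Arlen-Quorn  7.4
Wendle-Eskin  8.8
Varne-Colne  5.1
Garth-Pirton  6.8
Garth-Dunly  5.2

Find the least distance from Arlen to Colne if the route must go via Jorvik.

Shortest Arlen→Jorvik: Arlen → Dunly → Jorvik = 11.5
Shortest Jorvik→Colne: Jorvik → Colne = 1.4
Total via Jorvik: 11.5 + 1.4 = 12.9 km.

12.9 km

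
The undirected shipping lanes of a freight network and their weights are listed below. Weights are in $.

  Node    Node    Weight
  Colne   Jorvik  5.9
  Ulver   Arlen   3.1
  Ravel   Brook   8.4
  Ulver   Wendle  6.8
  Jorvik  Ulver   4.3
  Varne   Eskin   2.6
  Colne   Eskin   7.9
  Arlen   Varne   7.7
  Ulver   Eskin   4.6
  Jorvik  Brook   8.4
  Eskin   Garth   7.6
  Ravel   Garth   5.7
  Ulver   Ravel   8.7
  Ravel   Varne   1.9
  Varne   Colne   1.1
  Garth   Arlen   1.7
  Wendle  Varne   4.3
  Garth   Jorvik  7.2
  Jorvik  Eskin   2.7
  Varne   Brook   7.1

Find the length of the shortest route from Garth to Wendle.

$11.6

Running Dijkstra from Garth:
Garth: 0
Arlen: 1.7  (via Garth)
Ulver: 4.8  (via Arlen)
Ravel: 5.7  (via Garth)
Jorvik: 7.2  (via Garth)
Eskin: 7.6  (via Garth)
Varne: 7.6  (via Ravel)
Colne: 8.7  (via Varne)
Wendle: 11.6  (via Ulver)
Shortest route: Garth → Arlen → Ulver → Wendle = $11.6.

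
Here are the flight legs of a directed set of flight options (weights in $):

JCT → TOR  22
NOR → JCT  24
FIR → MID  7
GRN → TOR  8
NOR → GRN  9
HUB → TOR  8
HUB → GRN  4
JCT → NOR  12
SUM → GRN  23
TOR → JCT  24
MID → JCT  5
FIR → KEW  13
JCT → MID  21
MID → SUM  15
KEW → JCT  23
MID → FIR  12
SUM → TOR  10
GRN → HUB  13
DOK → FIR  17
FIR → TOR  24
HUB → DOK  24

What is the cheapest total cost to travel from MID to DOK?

$63

Compare a few routes:
MID - JCT - NOR - GRN - HUB - DOK: 5+12+9+13+24 = 63
MID - SUM - TOR - JCT - NOR - GRN - HUB - DOK: 15+10+24+12+9+13+24 = 107
MID - SUM - GRN - HUB - DOK: 15+23+13+24 = 75
MID - FIR - KEW - JCT - NOR - GRN - HUB - DOK: 12+13+23+12+9+13+24 = 106
Cheapest is MID - JCT - NOR - GRN - HUB - DOK at $63.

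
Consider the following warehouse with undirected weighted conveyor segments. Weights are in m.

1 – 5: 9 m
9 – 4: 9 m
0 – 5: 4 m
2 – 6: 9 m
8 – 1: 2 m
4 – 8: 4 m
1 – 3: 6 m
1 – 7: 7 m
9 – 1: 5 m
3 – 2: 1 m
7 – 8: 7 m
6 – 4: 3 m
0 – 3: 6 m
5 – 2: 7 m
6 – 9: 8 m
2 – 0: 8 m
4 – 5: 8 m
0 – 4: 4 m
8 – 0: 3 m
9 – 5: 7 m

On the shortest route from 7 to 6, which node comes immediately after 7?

8

Compare a few routes:
7 → 8 → 0 → 4 → 6: 7+3+4+3 = 17
7 → 8 → 4 → 6: 7+4+3 = 14
7 → 1 → 8 → 4 → 6: 7+2+4+3 = 16
The minimum is 14 m via 7 → 8 → 4 → 6.
So from 7 the first move is to 8.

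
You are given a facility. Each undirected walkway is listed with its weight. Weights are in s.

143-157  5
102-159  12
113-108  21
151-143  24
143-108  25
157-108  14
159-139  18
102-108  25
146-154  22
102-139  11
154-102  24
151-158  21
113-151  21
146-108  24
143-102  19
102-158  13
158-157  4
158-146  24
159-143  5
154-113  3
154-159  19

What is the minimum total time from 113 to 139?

Settle nodes by increasing distance from 113:
113: 0
154: 3  (via 113)
151: 21  (via 113)
108: 21  (via 113)
159: 22  (via 154)
146: 25  (via 154)
143: 27  (via 159)
102: 27  (via 154)
157: 32  (via 143)
158: 36  (via 157)
139: 38  (via 102)
Shortest route: 113 → 154 → 102 → 139 = 38 s.

38 s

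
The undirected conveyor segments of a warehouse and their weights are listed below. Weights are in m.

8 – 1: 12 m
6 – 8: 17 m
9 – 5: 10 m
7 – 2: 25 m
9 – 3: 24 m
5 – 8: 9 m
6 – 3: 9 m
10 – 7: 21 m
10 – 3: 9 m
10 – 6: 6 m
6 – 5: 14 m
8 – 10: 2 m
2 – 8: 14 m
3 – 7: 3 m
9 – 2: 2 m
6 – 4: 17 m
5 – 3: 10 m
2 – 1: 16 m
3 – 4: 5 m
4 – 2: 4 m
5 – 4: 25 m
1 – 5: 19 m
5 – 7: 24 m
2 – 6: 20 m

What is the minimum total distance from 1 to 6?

20 m

Shortest distances from 1:
1: 0
8: 12  (via 1)
10: 14  (via 8)
2: 16  (via 1)
9: 18  (via 2)
5: 19  (via 1)
4: 20  (via 2)
6: 20  (via 10)
Shortest route: 1 → 8 → 10 → 6 = 20 m.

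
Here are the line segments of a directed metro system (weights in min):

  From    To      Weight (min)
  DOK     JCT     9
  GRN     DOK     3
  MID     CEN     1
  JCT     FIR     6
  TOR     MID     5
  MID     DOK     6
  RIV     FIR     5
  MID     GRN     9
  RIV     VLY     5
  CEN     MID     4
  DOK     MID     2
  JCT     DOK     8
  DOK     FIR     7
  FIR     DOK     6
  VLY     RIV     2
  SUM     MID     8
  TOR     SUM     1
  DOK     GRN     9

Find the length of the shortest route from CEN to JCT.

19 min

Shortest distances from CEN:
CEN: 0
MID: 4  (via CEN)
DOK: 10  (via MID)
GRN: 13  (via MID)
FIR: 17  (via DOK)
JCT: 19  (via DOK)
Shortest route: CEN → MID → DOK → JCT = 19 min.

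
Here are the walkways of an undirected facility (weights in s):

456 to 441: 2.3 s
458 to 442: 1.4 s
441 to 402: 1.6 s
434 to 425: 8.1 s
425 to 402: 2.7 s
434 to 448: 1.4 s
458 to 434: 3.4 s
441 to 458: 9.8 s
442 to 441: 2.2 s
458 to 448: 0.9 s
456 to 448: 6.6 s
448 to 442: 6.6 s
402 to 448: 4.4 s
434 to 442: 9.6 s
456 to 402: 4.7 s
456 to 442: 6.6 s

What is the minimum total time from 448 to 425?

Running Dijkstra from 448:
448: 0
458: 0.9  (via 448)
434: 1.4  (via 448)
442: 2.3  (via 458)
402: 4.4  (via 448)
441: 4.5  (via 442)
456: 6.6  (via 448)
425: 7.1  (via 402)
Shortest route: 448–402–425 = 7.1 s.

7.1 s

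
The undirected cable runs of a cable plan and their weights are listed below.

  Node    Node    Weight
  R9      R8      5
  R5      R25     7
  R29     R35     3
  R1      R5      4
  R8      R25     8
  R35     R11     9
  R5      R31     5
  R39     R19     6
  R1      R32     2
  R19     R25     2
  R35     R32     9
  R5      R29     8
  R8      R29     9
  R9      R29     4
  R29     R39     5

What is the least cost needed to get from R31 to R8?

Compare a few routes:
R31–R5–R25–R8: 5+7+8 = 20
R31–R5–R29–R9–R8: 5+8+4+5 = 22
R31–R5–R29–R8: 5+8+9 = 22
R31–R5–R1–R32–R35–R29–R8: 5+4+2+9+3+9 = 32
The minimum is 20 via R31–R5–R25–R8.

20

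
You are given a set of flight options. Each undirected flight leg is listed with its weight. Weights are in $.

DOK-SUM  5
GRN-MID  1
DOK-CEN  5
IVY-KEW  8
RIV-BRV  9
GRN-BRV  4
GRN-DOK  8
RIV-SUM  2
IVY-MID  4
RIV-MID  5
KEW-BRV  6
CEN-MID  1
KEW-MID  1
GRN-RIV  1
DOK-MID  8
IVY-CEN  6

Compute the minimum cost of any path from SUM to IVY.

Compare a few routes:
SUM - RIV - GRN - MID - CEN - IVY: 2+1+1+1+6 = 11
SUM - RIV - MID - IVY: 2+5+4 = 11
SUM - RIV - GRN - MID - IVY: 2+1+1+4 = 8
Cheapest is SUM - RIV - GRN - MID - IVY at $8.

$8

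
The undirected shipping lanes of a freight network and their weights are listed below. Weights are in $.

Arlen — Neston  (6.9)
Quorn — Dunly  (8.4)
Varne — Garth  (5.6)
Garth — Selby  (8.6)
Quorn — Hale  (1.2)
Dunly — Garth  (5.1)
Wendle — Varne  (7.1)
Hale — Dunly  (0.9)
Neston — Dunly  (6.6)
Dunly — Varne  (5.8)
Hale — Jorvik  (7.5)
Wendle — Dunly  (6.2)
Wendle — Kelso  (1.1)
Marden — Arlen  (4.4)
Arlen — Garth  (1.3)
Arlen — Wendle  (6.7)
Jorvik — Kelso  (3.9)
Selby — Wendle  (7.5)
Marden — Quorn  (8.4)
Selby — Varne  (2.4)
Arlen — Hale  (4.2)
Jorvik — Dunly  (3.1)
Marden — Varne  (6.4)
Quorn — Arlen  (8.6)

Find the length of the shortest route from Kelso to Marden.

$12.2

Candidate routes:
Kelso–Jorvik–Dunly–Hale–Arlen–Marden: 3.9+3.1+0.9+4.2+4.4 = 16.5
Kelso–Wendle–Arlen–Marden: 1.1+6.7+4.4 = 12.2
Kelso–Wendle–Varne–Marden: 1.1+7.1+6.4 = 14.6
Cheapest is Kelso–Wendle–Arlen–Marden at $12.2.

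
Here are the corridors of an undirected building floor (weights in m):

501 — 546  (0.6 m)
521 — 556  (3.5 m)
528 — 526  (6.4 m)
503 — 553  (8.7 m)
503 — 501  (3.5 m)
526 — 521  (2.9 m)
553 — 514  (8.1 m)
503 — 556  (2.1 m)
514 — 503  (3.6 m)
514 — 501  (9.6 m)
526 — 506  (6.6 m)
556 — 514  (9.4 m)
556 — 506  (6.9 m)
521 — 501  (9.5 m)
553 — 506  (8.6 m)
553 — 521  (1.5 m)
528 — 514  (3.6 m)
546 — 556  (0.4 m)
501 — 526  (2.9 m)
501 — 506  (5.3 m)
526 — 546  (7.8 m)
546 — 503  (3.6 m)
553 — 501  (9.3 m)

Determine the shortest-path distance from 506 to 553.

8.6 m

Enumerating some paths:
506 → 556 → 521 → 553: 6.9+3.5+1.5 = 11.9
506 → 501 → 546 → 556 → 521 → 553: 5.3+0.6+0.4+3.5+1.5 = 11.3
506 → 526 → 521 → 553: 6.6+2.9+1.5 = 11
506 → 553: 8.6 = 8.6
The minimum is 8.6 m via 506 → 553.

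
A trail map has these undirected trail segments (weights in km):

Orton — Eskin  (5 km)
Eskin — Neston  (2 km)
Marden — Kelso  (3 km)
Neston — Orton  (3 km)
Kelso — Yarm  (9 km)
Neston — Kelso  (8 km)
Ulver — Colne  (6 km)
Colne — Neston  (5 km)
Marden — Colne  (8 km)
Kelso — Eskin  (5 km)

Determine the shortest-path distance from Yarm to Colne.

Settle nodes by increasing distance from Yarm:
Yarm: 0
Kelso: 9  (via Yarm)
Marden: 12  (via Kelso)
Eskin: 14  (via Kelso)
Neston: 16  (via Eskin)
Orton: 19  (via Eskin)
Colne: 20  (via Marden)
Shortest route: Yarm–Kelso–Marden–Colne = 20 km.

20 km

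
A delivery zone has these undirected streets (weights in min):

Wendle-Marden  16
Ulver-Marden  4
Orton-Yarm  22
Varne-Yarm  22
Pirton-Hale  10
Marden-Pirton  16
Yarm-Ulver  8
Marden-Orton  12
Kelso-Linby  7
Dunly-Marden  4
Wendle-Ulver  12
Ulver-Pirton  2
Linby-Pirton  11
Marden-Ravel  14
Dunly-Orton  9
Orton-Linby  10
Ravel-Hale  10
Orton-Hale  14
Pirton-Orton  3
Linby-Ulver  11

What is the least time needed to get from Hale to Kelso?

28 min

Running Dijkstra from Hale:
Hale: 0
Pirton: 10  (via Hale)
Ravel: 10  (via Hale)
Ulver: 12  (via Pirton)
Orton: 13  (via Pirton)
Marden: 16  (via Ulver)
Yarm: 20  (via Ulver)
Dunly: 20  (via Marden)
Linby: 21  (via Pirton)
Wendle: 24  (via Ulver)
Kelso: 28  (via Linby)
Shortest route: Hale–Pirton–Linby–Kelso = 28 min.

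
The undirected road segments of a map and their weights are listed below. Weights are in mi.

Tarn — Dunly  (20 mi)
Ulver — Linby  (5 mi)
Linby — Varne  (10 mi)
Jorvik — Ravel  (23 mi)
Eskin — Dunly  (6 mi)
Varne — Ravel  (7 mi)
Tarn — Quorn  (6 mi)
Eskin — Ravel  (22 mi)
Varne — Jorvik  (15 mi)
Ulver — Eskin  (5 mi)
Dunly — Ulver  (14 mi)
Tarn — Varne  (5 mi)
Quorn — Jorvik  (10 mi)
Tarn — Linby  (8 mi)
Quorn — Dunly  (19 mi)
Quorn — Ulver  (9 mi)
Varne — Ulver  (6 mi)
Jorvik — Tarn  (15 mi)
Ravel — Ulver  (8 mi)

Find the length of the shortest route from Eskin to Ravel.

13 mi

Running Dijkstra from Eskin:
Eskin: 0
Ulver: 5  (via Eskin)
Dunly: 6  (via Eskin)
Linby: 10  (via Ulver)
Varne: 11  (via Ulver)
Ravel: 13  (via Ulver)
Shortest route: Eskin–Ulver–Ravel = 13 mi.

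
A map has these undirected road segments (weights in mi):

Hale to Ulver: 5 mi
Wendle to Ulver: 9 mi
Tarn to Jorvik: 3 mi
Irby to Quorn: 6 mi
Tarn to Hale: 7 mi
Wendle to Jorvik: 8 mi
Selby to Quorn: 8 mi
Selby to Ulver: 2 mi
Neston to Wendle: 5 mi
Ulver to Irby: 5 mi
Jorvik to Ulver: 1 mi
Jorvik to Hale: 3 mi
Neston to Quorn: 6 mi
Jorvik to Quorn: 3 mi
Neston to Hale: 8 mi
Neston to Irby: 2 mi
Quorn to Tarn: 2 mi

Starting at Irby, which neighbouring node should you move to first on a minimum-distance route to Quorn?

Quorn

Compare a few routes:
Irby–Neston–Quorn: 2+6 = 8
Irby–Ulver–Jorvik–Quorn: 5+1+3 = 9
Irby–Quorn: 6 = 6
Cheapest is Irby–Quorn at 6 mi.
So from Irby the first move is to Quorn.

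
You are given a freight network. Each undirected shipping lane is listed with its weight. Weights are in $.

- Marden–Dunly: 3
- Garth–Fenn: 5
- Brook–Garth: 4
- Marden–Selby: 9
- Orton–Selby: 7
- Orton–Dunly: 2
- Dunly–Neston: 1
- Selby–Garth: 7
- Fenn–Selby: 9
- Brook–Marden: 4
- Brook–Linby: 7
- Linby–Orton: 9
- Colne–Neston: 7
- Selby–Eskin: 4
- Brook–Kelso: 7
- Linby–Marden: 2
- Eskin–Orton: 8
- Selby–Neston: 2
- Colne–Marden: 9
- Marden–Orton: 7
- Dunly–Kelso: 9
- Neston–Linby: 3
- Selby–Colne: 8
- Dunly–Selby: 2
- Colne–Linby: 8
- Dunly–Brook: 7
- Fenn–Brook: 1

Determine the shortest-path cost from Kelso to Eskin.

Compare a few routes:
Kelso → Dunly → Orton → Eskin: 9+2+8 = 19
Kelso → Brook → Marden → Dunly → Selby → Eskin: 7+4+3+2+4 = 20
Kelso → Dunly → Neston → Selby → Eskin: 9+1+2+4 = 16
Kelso → Dunly → Selby → Eskin: 9+2+4 = 15
The minimum is $15 via Kelso → Dunly → Selby → Eskin.

$15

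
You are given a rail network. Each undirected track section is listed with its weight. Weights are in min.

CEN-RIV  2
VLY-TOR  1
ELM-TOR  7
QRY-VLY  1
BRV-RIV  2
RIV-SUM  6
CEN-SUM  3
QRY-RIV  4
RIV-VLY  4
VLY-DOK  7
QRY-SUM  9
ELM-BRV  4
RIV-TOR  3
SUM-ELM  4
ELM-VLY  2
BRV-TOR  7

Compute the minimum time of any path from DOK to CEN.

Settle nodes by increasing distance from DOK:
DOK: 0
VLY: 7  (via DOK)
TOR: 8  (via VLY)
QRY: 8  (via VLY)
ELM: 9  (via VLY)
RIV: 11  (via VLY)
SUM: 13  (via ELM)
CEN: 13  (via RIV)
Shortest route: DOK → VLY → RIV → CEN = 13 min.

13 min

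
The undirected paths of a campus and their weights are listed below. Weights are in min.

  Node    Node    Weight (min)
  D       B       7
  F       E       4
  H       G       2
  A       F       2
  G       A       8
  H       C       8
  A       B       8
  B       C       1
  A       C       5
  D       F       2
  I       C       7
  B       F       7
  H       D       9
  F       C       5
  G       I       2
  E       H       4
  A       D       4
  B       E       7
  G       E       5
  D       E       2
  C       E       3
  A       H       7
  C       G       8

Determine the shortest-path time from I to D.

9 min

Settle nodes by increasing distance from I:
I: 0
G: 2  (via I)
H: 4  (via G)
C: 7  (via I)
E: 7  (via G)
B: 8  (via C)
D: 9  (via E)
Shortest route: I → G → E → D = 9 min.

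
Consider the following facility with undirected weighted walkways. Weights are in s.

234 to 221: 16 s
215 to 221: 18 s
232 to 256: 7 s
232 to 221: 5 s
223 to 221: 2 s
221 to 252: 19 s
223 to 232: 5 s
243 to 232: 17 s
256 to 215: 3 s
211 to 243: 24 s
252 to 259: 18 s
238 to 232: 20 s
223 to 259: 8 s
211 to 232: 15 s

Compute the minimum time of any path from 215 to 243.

Candidate routes:
215–256–232–211–243: 3+7+15+24 = 49
215–221–223–232–243: 18+2+5+17 = 42
215–256–232–243: 3+7+17 = 27
215–221–232–243: 18+5+17 = 40
The minimum is 27 s via 215–256–232–243.

27 s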